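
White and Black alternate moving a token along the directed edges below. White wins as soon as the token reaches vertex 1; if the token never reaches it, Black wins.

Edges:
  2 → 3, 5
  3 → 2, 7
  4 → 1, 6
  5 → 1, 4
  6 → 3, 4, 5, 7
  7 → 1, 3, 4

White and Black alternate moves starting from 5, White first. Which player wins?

Track states (vertex, player-to-move).
A0 = {(1,White), (1,Black)}
A1: add {(4,White), (5,White), (7,White)}.
(5,White) ∈ A1 ⇒ White forces the target.

White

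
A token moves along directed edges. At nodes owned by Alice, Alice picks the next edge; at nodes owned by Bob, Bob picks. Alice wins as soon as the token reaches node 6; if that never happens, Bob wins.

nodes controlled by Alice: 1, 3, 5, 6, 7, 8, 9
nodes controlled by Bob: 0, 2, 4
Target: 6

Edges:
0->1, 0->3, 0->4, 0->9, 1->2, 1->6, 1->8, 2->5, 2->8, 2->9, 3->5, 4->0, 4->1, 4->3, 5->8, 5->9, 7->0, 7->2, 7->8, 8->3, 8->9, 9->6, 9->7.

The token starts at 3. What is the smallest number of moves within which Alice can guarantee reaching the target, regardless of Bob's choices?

A0 = {6}
A1: add {1, 9} — 1 (Alice) has 1→6; 9 (Alice) has 9→6.
A2: add {5, 8} — 5 (Alice) has 5→9; 8 (Alice) has 8→9.
A3: add {2, 3, 7} — 2 (Bob): all of {5, 8, 9} already in; 3 (Alice) has 3→5; 7 (Alice) has 7→8.
A4 = A3; e.g. 0 (Bob) can still go to 4. Fixed point.
3 enters the attractor at level 3, so Alice can force the target in 3 moves from there.

3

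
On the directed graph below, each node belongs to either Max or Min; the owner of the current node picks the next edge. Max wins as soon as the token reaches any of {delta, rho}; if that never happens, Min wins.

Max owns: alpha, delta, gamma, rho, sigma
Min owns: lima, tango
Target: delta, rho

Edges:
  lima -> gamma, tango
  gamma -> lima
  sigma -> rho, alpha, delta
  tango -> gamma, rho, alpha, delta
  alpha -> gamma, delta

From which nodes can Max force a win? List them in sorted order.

A0 = {delta, rho}
A1: add {alpha, sigma} — sigma (Max) has sigma→rho; alpha (Max) has alpha→delta.
A2 = A1; e.g. lima (Min) can still go to gamma. Fixed point.
Max's winning region = {alpha, delta, rho, sigma}.

alpha, delta, rho, sigma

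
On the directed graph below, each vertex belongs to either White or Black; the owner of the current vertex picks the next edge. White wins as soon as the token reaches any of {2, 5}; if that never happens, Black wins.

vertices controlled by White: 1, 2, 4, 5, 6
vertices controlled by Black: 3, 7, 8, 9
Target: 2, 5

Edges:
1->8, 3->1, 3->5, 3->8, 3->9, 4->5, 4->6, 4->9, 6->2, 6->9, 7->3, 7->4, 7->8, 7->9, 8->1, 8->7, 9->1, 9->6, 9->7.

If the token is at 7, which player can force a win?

A0 = {2, 5}
A1: add {4, 6} — 4 (White) has 4→5; 6 (White) has 6→2.
A2 = A1; e.g. 1 (White) has no edge into A1. Fixed point.
7 never enters the attractor, so Black can avoid the target forever.

Black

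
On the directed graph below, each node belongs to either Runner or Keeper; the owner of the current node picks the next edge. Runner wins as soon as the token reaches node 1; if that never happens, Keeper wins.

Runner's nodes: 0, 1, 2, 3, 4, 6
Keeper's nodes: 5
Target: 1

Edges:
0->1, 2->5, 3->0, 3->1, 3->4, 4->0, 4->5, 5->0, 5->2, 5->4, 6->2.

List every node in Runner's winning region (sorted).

A0 = {1}
A1: add {0, 3} — 0 (Runner) has 0→1; 3 (Runner) has 3→1.
A2: add {4} — 4 (Runner) has 4→0.
A3 = A2; e.g. 2 (Runner) has no edge into A2. Fixed point.
Runner's winning region = {0, 1, 3, 4}.

0, 1, 3, 4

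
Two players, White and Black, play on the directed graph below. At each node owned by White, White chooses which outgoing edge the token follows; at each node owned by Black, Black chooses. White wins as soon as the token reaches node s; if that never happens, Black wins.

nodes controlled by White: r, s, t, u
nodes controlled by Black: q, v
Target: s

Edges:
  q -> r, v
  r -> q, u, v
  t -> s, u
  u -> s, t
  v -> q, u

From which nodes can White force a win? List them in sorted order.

A0 = {s}
A1: add {t, u} — t (White) has t→s; u (White) has u→s.
A2: add {r} — r (White) has r→u.
A3 = A2; e.g. q (Black) can still go to v. Fixed point.
White's winning region = {r, s, t, u}.

r, s, t, u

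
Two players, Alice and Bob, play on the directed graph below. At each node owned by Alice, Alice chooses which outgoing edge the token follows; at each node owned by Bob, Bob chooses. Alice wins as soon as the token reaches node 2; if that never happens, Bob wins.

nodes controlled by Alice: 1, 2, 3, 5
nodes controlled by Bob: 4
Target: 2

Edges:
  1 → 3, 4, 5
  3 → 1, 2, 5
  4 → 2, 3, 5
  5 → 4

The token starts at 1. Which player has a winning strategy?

A0 = {2}
A1: add {3} — 3 (Alice) has 3→2.
A2: add {1} — 1 (Alice) has 1→3.
A3 = A2; e.g. 4 (Bob) can still go to 5. Fixed point.
1 ∈ A2, so Alice can force the target.

Alice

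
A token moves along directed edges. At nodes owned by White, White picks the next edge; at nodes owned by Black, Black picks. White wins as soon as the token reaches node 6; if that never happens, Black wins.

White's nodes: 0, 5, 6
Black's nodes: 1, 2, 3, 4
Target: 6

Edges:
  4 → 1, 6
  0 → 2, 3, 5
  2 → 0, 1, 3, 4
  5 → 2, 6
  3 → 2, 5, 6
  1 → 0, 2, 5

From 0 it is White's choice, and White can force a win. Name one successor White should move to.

A0 = {6}
A1: add {5} — 5 (White) has 5→6.
A2: add {0} — 0 (White) has 0→5.
A3 = A2; e.g. 1 (Black) can still go to 2. Fixed point.
From 0, successor 5 is in the attractor (rank 1); the other successors 2, 3 are not.

5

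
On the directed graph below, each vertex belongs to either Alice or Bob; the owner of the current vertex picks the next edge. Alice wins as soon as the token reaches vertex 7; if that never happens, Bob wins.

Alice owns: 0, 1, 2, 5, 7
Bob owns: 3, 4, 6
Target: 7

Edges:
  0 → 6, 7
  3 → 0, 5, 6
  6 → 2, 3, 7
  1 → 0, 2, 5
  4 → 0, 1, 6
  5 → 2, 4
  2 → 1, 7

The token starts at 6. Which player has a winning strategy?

A0 = {7}
A1: add {0, 2} — 0 (Alice) has 0→7; 2 (Alice) has 2→7.
A2: add {1, 5} — 1 (Alice) has 1→0; 5 (Alice) has 5→2.
A3 = A2; e.g. 3 (Bob) can still go to 6. Fixed point.
6 never enters the attractor, so Bob can avoid the target forever.

Bob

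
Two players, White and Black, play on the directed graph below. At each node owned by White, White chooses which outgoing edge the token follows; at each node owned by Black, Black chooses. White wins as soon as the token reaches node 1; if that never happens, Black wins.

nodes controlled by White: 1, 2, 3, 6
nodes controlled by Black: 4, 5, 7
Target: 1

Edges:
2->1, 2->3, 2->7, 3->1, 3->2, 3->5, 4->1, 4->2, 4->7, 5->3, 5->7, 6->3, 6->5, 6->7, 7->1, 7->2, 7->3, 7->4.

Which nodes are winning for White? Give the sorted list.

1, 2, 3, 6

A0 = {1}
A1: add {2, 3} — 2 (White) has 2→1; 3 (White) has 3→1.
A2: add {6} — 6 (White) has 6→3.
A3 = A2; e.g. 4 (Black) can still go to 7. Fixed point.
White's winning region = {1, 2, 3, 6}.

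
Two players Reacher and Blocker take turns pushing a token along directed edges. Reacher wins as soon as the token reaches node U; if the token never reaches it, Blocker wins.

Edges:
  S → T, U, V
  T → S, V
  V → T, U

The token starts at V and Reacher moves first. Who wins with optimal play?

Reacher

Track states (vertex, player-to-move).
A0 = {(U,Reacher), (U,Blocker)}
A1: add {(S,Reacher), (V,Reacher)}.
(V,Reacher) ∈ A1 ⇒ Reacher forces the target.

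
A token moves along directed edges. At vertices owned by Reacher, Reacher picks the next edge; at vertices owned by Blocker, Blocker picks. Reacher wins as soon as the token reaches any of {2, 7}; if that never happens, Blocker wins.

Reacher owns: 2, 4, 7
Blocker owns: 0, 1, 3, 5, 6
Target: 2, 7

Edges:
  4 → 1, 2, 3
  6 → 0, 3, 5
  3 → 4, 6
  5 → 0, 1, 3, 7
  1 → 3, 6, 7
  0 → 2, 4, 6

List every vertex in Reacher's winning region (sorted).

2, 4, 7

A0 = {2, 7}
A1: add {4} — 4 (Reacher) has 4→2.
A2 = A1; e.g. 0 (Blocker) can still go to 6. Fixed point.
Reacher's winning region = {2, 4, 7}.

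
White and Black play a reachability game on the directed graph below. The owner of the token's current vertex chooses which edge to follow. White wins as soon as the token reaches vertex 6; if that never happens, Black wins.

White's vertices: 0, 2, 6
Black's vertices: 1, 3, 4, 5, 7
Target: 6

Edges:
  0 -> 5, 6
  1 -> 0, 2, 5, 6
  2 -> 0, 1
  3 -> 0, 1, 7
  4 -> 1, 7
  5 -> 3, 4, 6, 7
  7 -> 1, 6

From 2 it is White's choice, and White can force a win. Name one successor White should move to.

A0 = {6}
A1: add {0} — 0 (White) has 0→6.
A2: add {2} — 2 (White) has 2→0.
A3 = A2; e.g. 1 (Black) can still go to 5. Fixed point.
From 2, successor 0 is in the attractor (rank 1); the other successor 1 is not.

0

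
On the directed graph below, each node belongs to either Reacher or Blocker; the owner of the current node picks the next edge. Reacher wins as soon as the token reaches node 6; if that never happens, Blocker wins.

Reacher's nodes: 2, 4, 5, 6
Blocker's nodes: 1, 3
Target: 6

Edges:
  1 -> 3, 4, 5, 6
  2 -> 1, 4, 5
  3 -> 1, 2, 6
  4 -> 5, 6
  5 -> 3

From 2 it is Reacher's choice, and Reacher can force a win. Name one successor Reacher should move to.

A0 = {6}
A1: add {4} — 4 (Reacher) has 4→6.
A2: add {2} — 2 (Reacher) has 2→4.
A3 = A2; e.g. 1 (Blocker) can still go to 3. Fixed point.
From 2, successor 4 is in the attractor (rank 1); the other successors 1, 5 are not.

4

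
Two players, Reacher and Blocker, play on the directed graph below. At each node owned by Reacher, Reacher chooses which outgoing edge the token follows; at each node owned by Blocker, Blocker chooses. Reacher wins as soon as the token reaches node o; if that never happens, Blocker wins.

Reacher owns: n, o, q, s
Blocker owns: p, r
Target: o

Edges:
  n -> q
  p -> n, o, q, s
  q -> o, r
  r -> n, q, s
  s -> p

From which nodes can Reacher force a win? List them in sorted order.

n, o, q

A0 = {o}
A1: add {q} — q (Reacher) has q→o.
A2: add {n} — n (Reacher) has n→q.
A3 = A2; e.g. p (Blocker) can still go to s. Fixed point.
Reacher's winning region = {n, o, q}.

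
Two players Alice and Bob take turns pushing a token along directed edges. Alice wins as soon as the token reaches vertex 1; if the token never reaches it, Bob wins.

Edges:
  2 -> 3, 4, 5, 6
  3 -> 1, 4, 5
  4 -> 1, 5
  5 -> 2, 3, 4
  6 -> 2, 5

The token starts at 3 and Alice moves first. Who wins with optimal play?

Track states (vertex, player-to-move).
A0 = {(1,Alice), (1,Bob)}
A1: add {(3,Alice), (4,Alice)}.
(3,Alice) ∈ A1 ⇒ Alice forces the target.

Alice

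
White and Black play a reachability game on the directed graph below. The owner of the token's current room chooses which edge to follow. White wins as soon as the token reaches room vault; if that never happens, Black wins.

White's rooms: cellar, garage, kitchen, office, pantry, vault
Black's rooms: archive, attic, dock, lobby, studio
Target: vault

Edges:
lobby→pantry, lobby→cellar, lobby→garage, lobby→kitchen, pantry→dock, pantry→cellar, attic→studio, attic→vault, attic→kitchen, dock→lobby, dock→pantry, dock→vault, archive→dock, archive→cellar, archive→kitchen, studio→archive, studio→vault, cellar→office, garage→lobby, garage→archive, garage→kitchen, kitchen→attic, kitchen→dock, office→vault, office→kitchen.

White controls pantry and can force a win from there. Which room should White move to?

cellar

A0 = {vault}
A1: add {office} — office (White) has office→vault.
A2: add {cellar} — cellar (White) has cellar→office.
A3: add {pantry} — pantry (White) has pantry→cellar.
A4 = A3; e.g. lobby (Black) can still go to garage. Fixed point.
From pantry, successor cellar is in the attractor (rank 2); the other successor dock is not.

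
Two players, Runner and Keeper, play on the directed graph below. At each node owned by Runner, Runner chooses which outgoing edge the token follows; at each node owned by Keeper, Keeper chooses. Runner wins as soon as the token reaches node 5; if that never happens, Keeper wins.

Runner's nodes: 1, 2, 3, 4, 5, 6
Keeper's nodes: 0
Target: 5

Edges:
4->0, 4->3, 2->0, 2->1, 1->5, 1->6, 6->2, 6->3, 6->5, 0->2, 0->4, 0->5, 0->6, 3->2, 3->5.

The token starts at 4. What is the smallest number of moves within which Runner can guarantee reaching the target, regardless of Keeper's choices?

2

A0 = {5}
A1: add {1, 3, 6} — 1 (Runner) has 1→5; 3 (Runner) has 3→5; 6 (Runner) has 6→5.
A2: add {2, 4} — 2 (Runner) has 2→1; 4 (Runner) has 4→3.
4 enters the attractor at level 2, so Runner can force the target in 2 moves from there.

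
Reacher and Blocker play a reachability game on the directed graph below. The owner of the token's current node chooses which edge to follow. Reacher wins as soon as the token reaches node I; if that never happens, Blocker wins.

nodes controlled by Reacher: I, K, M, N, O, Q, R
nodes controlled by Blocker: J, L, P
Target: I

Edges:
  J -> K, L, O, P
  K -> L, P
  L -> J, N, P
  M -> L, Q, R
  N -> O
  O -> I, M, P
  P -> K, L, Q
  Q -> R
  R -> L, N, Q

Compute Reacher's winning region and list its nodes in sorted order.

A0 = {I}
A1: add {O} — O (Reacher) has O→I.
A2: add {N} — N (Reacher) has N→O.
A3: add {R} — R (Reacher) has R→N.
A4: add {M, Q} — M (Reacher) has M→R; Q (Reacher) has Q→R.
A5 = A4; e.g. J (Blocker) can still go to K. Fixed point.
Reacher's winning region = {I, M, N, O, Q, R}.

I, M, N, O, Q, R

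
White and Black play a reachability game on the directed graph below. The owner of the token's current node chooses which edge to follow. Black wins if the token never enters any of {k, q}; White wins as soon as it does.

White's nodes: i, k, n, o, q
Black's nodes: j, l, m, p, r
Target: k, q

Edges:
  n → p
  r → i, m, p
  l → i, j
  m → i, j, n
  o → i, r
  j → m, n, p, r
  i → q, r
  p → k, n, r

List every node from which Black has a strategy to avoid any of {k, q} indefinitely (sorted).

j, l, m, n, p, r

A0 = {k, q}
A1: add {i} — i (White) has i→q.
A2: add {o} — o (White) has o→i.
A3 = A2; e.g. j (Black) can still go to m. Fixed point.
White's attractor = {i, k, o, q}; Black avoids the target exactly from the complement.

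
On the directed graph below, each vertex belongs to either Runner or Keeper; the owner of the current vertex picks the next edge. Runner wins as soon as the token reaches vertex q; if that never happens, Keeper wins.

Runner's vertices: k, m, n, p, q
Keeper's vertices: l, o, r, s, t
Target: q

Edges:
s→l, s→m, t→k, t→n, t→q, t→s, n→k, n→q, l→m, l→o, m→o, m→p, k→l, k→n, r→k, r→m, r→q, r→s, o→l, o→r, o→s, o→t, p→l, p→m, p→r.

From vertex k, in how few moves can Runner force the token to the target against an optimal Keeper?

A0 = {q}
A1: add {n} — n (Runner) has n→q.
A2: add {k} — k (Runner) has k→n.
A3 = A2; e.g. l (Keeper) can still go to m. Fixed point.
k enters the attractor at level 2, so Runner can force the target in 2 moves from there.

2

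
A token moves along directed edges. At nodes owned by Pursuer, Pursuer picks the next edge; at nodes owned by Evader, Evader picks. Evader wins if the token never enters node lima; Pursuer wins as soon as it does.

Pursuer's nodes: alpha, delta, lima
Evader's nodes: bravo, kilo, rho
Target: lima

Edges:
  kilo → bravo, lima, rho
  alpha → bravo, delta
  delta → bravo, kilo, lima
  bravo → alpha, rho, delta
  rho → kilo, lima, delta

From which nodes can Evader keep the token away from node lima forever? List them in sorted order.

bravo, kilo, rho

A0 = {lima}
A1: add {delta} — delta (Pursuer) has delta→lima.
A2: add {alpha} — alpha (Pursuer) has alpha→delta.
A3 = A2; e.g. bravo (Evader) can still go to rho. Fixed point.
Pursuer's attractor = {alpha, delta, lima}; Evader avoids the target exactly from the complement.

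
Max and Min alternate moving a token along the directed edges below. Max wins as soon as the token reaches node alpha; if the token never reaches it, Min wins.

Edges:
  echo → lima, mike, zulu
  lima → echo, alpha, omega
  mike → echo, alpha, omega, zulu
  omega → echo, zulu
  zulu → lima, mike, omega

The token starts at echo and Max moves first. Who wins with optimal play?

Track states (vertex, player-to-move).
A0 = {(alpha,Max), (alpha,Min)}
A1: add {(lima,Max), (mike,Max)}.
A2 = A1; e.g. (echo,Max) stays out. (echo,Max) never enters ⇒ Min avoids the target.

Min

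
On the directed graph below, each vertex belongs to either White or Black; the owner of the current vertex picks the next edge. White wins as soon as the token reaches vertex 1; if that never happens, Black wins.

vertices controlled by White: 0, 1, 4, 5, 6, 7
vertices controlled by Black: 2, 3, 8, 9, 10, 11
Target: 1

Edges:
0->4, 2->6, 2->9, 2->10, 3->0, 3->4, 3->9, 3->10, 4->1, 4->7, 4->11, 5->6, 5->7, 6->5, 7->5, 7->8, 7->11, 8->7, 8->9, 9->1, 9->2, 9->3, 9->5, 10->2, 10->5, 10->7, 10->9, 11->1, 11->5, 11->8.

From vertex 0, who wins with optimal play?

A0 = {1}
A1: add {4} — 4 (White) has 4→1.
A2: add {0} — 0 (White) has 0→4.
A3 = A2; e.g. 2 (Black) can still go to 6. Fixed point.
0 ∈ A2, so White can force the target.

White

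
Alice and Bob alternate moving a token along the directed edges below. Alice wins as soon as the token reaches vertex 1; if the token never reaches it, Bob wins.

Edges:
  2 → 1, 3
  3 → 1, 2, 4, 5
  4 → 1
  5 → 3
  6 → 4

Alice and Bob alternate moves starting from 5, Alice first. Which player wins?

Track states (vertex, player-to-move).
A0 = {(1,Alice), (1,Bob)}
A1: add {(2,Alice), (3,Alice), (4,Alice), (4,Bob)}.
A2: add {(2,Bob), (5,Bob), (6,Alice), (6,Bob)}.
A3 = A2; e.g. (3,Bob) stays out. (5,Alice) never enters ⇒ Bob avoids the target.

Bob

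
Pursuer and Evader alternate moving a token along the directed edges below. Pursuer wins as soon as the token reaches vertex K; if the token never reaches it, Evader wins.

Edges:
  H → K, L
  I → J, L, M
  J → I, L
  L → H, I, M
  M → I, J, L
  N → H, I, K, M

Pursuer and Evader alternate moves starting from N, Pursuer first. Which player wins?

Track states (vertex, player-to-move).
A0 = {(K,Pursuer), (K,Evader)}
A1: add {(H,Pursuer), (N,Pursuer)}.
(N,Pursuer) ∈ A1 ⇒ Pursuer forces the target.

Pursuer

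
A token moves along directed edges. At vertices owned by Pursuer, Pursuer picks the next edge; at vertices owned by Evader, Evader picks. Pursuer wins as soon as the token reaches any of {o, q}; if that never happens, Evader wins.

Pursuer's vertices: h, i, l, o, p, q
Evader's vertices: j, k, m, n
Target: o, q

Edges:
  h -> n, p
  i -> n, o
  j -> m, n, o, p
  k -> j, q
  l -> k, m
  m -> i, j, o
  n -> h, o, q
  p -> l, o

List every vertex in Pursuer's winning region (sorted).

A0 = {o, q}
A1: add {i, p} — i (Pursuer) has i→o; p (Pursuer) has p→o.
A2: add {h} — h (Pursuer) has h→p.
A3: add {n} — n (Evader): all of {h, o, q} already in.
A4 = A3; e.g. j (Evader) can still go to m. Fixed point.
Pursuer's winning region = {h, i, n, o, p, q}.

h, i, n, o, p, q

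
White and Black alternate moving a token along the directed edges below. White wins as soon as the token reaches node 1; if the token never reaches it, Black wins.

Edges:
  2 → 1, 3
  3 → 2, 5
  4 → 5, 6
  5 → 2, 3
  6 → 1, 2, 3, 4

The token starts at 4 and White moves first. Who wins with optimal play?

Black

Track states (vertex, player-to-move).
A0 = {(1,White), (1,Black)}
A1: add {(2,White), (6,White)}.
A2 = A1; e.g. (2,Black) stays out. (4,White) never enters ⇒ Black avoids the target.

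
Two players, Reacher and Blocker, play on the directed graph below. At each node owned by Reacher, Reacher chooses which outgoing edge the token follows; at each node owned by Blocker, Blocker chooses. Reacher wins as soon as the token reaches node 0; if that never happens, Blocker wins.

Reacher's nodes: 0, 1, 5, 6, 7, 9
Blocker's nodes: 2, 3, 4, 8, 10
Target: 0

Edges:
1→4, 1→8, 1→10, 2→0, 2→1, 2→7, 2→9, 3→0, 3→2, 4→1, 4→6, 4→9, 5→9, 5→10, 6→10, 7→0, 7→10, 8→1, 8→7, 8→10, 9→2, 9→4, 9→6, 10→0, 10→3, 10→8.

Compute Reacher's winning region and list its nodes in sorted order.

0, 7

A0 = {0}
A1: add {7} — 7 (Reacher) has 7→0.
A2 = A1; e.g. 1 (Reacher) has no edge into A1. Fixed point.
Reacher's winning region = {0, 7}.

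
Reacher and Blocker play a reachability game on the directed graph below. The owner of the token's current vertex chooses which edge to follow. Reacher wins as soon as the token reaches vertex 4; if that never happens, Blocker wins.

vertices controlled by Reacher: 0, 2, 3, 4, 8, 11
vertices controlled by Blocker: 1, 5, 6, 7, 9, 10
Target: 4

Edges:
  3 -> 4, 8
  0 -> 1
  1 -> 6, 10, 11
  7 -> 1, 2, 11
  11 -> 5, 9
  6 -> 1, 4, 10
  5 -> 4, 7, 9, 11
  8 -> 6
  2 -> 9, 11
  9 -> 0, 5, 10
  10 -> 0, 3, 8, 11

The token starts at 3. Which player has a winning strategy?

Reacher

A0 = {4}
A1: add {3} — 3 (Reacher) has 3→4.
A2 = A1; e.g. 0 (Reacher) has no edge into A1. Fixed point.
3 ∈ A1, so Reacher can force the target.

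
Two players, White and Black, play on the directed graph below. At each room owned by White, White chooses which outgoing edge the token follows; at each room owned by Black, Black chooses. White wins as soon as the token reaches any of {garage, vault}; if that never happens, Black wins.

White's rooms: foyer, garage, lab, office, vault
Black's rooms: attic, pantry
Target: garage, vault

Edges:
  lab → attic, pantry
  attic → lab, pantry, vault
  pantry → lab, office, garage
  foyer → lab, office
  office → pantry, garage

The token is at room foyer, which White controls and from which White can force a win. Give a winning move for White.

A0 = {garage, vault}
A1: add {office} — office (White) has office→garage.
A2: add {foyer} — foyer (White) has foyer→office.
A3 = A2; e.g. lab (White) has no edge into A2. Fixed point.
From foyer, successor office is in the attractor (rank 1); the other successor lab is not.

office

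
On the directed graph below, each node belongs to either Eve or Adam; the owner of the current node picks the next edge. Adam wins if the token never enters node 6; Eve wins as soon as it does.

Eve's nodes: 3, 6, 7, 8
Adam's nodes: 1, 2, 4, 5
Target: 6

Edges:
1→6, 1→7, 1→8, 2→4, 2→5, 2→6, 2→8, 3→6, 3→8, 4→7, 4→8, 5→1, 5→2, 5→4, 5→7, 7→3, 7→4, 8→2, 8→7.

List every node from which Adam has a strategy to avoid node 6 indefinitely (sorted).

A0 = {6}
A1: add {3} — 3 (Eve) has 3→6.
A2: add {7} — 7 (Eve) has 7→3.
A3: add {8} — 8 (Eve) has 8→7.
A4: add {1, 4} — 1 (Adam): all of {6, 7, 8} already in; 4 (Adam): all of {7, 8} already in.
A5 = A4; e.g. 2 (Adam) can still go to 5. Fixed point.
Eve's attractor = {1, 3, 4, 6, 7, 8}; Adam avoids the target exactly from the complement.

2, 5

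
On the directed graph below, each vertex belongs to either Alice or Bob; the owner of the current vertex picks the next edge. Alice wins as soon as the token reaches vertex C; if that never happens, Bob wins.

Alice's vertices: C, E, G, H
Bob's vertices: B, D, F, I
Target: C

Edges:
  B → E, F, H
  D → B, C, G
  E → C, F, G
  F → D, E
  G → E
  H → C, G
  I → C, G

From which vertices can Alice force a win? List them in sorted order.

A0 = {C}
A1: add {E, H} — E (Alice) has E→C; H (Alice) has H→C.
A2: add {G} — G (Alice) has G→E.
A3: add {I} — I (Bob): all of {C, G} already in.
A4 = A3; e.g. B (Bob) can still go to F. Fixed point.
Alice's winning region = {C, E, G, H, I}.

C, E, G, H, I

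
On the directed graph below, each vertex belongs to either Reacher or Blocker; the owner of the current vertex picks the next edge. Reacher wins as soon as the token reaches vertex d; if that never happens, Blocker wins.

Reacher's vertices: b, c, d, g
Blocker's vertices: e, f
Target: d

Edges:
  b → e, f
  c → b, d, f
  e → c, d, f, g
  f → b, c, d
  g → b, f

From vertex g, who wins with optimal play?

A0 = {d}
A1: add {c} — c (Reacher) has c→d.
A2 = A1; e.g. b (Reacher) has no edge into A1. Fixed point.
g never enters the attractor, so Blocker can avoid the target forever.

Blocker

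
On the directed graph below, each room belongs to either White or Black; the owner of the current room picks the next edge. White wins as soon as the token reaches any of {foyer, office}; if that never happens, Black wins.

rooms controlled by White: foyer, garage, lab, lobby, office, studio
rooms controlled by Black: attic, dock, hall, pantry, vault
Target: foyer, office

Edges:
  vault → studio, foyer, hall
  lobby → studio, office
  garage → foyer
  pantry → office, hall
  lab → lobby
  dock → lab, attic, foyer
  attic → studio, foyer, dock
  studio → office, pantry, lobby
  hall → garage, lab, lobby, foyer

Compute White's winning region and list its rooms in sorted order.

A0 = {foyer, office}
A1: add {garage, lobby, studio} — studio (White) has studio→office; garage (White) has garage→foyer; lobby (White) has lobby→office.
A2: add {lab} — lab (White) has lab→lobby.
A3: add {hall} — hall (Black): all of {garage, lab, lobby, foyer} already in.
A4: add {pantry, vault} — pantry (Black): all of {office, hall} already in; vault (Black): all of {studio, foyer, hall} already in.
A5 = A4; e.g. attic (Black) can still go to dock. Fixed point.
White's winning region = {foyer, garage, hall, lab, lobby, office, pantry, studio, vault}.

foyer, garage, hall, lab, lobby, office, pantry, studio, vault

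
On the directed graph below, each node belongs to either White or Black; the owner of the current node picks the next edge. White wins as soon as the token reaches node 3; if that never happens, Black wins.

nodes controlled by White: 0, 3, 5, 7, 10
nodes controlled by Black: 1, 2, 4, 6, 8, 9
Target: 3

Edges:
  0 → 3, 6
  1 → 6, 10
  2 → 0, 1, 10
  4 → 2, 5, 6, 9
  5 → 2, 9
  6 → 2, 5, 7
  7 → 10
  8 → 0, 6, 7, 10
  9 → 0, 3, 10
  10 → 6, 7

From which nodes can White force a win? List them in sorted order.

0, 3

A0 = {3}
A1: add {0} — 0 (White) has 0→3.
A2 = A1; e.g. 1 (Black) can still go to 6. Fixed point.
White's winning region = {0, 3}.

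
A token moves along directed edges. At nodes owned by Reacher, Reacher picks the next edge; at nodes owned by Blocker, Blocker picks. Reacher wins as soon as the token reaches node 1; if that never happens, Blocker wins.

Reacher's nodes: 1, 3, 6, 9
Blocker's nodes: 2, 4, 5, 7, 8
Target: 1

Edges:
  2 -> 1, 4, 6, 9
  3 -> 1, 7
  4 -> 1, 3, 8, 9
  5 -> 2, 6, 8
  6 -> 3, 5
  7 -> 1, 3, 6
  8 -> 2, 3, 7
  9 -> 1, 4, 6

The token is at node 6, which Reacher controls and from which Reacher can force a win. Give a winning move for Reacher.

3

A0 = {1}
A1: add {3, 9} — 3 (Reacher) has 3→1; 9 (Reacher) has 9→1.
A2: add {6} — 6 (Reacher) has 6→3.
A3: add {7} — 7 (Blocker): all of {1, 3, 6} already in.
A4 = A3; e.g. 2 (Blocker) can still go to 4. Fixed point.
From 6, successor 3 is in the attractor (rank 1); the other successor 5 is not.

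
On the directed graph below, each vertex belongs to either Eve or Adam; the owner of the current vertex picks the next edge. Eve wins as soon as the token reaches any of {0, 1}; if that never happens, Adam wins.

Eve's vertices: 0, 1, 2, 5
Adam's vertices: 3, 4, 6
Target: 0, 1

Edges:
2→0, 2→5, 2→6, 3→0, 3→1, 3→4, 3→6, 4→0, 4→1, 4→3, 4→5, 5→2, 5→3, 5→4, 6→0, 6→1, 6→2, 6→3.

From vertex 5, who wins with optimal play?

Eve

A0 = {0, 1}
A1: add {2} — 2 (Eve) has 2→0.
A2: add {5} — 5 (Eve) has 5→2.
A3 = A2; e.g. 3 (Adam) can still go to 4. Fixed point.
5 ∈ A2, so Eve can force the target.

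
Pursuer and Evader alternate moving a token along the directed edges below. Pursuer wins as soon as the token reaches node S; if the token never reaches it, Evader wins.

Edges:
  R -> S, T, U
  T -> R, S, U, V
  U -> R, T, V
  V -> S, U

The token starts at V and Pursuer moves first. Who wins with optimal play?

Track states (vertex, player-to-move).
A0 = {(S,Pursuer), (S,Evader)}
A1: add {(R,Pursuer), (T,Pursuer), (V,Pursuer)}.
(V,Pursuer) ∈ A1 ⇒ Pursuer forces the target.

Pursuer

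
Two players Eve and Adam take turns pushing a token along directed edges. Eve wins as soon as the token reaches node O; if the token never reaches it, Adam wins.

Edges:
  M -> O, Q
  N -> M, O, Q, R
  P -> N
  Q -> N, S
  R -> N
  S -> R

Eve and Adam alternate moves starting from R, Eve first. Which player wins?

Adam

Track states (vertex, player-to-move).
A0 = {(O,Eve), (O,Adam)}
A1: add {(M,Eve), (N,Eve)}.
A2: add {(P,Adam), (R,Adam)}.
A3: add {(S,Eve)}.
A4: add {(Q,Adam)}.
A5 = A4; e.g. (M,Adam) stays out. (R,Eve) never enters ⇒ Adam avoids the target.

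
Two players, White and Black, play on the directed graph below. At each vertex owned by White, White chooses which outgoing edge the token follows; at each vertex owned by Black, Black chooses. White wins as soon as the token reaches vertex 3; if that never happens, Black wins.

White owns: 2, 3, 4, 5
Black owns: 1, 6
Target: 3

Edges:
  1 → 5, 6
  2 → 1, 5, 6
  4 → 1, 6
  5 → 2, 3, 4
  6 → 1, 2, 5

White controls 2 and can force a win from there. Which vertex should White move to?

A0 = {3}
A1: add {5} — 5 (White) has 5→3.
A2: add {2} — 2 (White) has 2→5.
A3 = A2; e.g. 1 (Black) can still go to 6. Fixed point.
From 2, successor 5 is in the attractor (rank 1); the other successors 1, 6 are not.

5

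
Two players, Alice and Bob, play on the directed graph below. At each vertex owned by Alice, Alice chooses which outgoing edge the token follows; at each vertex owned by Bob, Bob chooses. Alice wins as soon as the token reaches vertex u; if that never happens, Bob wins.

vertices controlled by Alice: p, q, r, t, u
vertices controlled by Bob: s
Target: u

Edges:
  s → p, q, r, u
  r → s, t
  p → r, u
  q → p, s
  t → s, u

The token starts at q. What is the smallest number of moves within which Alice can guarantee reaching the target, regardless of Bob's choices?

2

A0 = {u}
A1: add {p, t} — p (Alice) has p→u; t (Alice) has t→u.
A2: add {q, r} — q (Alice) has q→p; r (Alice) has r→t.
q enters the attractor at level 2, so Alice can force the target in 2 moves from there.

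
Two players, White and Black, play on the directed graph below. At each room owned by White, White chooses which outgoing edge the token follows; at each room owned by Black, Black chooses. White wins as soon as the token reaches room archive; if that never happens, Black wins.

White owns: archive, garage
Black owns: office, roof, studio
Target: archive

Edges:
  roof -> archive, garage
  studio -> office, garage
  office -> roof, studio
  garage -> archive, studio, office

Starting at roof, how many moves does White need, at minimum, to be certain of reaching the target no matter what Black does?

2

A0 = {archive}
A1: add {garage} — garage (White) has garage→archive.
A2: add {roof} — roof (Black): all of {archive, garage} already in.
A3 = A2; e.g. studio (Black) can still go to office. Fixed point.
roof enters the attractor at level 2, so White can force the target in 2 moves from there.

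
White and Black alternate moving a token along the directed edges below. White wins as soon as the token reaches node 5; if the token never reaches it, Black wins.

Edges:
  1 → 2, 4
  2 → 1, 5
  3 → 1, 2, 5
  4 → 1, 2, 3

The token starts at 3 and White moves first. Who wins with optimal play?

Track states (vertex, player-to-move).
A0 = {(5,White), (5,Black)}
A1: add {(2,White), (3,White)}.
(3,White) ∈ A1 ⇒ White forces the target.

White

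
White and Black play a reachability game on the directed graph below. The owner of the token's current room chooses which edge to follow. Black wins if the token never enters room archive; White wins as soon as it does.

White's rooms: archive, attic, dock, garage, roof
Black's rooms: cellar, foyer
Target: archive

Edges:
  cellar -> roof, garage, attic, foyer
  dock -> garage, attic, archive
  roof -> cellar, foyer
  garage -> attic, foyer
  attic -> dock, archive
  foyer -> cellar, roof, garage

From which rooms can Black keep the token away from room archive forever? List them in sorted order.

A0 = {archive}
A1: add {attic, dock} — dock (White) has dock→archive; attic (White) has attic→archive.
A2: add {garage} — garage (White) has garage→attic.
A3 = A2; e.g. cellar (Black) can still go to roof. Fixed point.
White's attractor = {archive, attic, dock, garage}; Black avoids the target exactly from the complement.

cellar, foyer, roof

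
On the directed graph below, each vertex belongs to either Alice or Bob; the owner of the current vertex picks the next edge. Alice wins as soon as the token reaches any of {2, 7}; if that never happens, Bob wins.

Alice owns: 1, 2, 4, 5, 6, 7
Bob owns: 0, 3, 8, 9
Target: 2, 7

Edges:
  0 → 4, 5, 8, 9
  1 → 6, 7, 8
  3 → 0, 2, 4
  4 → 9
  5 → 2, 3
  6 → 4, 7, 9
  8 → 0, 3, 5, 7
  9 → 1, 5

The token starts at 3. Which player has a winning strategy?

A0 = {2, 7}
A1: add {1, 5, 6} — 1 (Alice) has 1→7; 5 (Alice) has 5→2; 6 (Alice) has 6→7.
A2: add {9} — 9 (Bob): all of {1, 5} already in.
A3: add {4} — 4 (Alice) has 4→9.
A4 = A3; e.g. 0 (Bob) can still go to 8. Fixed point.
3 never enters the attractor, so Bob can avoid the target forever.

Bob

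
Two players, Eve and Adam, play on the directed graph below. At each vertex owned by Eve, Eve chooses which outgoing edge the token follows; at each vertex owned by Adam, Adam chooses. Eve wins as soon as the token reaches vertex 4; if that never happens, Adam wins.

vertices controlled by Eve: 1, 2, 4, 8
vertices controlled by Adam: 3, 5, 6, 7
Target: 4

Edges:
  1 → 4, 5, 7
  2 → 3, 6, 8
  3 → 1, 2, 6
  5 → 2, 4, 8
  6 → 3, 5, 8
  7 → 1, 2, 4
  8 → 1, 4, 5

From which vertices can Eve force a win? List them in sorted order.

A0 = {4}
A1: add {1, 8} — 1 (Eve) has 1→4; 8 (Eve) has 8→4.
A2: add {2} — 2 (Eve) has 2→8.
A3: add {5, 7} — 5 (Adam): all of {2, 4, 8} already in; 7 (Adam): all of {1, 2, 4} already in.
A4 = A3; e.g. 3 (Adam) can still go to 6. Fixed point.
Eve's winning region = {1, 2, 4, 5, 7, 8}.

1, 2, 4, 5, 7, 8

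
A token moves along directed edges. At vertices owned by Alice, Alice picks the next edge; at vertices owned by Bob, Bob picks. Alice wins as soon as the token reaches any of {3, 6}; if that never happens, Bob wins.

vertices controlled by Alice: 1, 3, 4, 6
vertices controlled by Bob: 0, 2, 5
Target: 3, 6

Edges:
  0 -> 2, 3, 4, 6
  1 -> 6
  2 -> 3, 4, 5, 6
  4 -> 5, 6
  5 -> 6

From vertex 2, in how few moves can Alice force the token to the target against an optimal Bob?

2

A0 = {3, 6}
A1: add {1, 4, 5} — 1 (Alice) has 1→6; 4 (Alice) has 4→6; 5 (Bob): all of {6} already in.
A2: add {2} — 2 (Bob): all of {3, 4, 5, 6} already in.
2 enters the attractor at level 2, so Alice can force the target in 2 moves from there.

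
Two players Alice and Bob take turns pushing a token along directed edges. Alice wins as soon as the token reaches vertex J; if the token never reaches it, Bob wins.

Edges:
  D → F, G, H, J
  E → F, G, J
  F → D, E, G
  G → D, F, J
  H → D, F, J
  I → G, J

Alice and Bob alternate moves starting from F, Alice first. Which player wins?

Bob

Track states (vertex, player-to-move).
A0 = {(J,Alice), (J,Bob)}
A1: add {(D,Alice), (E,Alice), (G,Alice), (H,Alice), (I,Alice)}.
A2: add {(F,Bob), (I,Bob)}.
A3 = A2; e.g. (D,Bob) stays out. (F,Alice) never enters ⇒ Bob avoids the target.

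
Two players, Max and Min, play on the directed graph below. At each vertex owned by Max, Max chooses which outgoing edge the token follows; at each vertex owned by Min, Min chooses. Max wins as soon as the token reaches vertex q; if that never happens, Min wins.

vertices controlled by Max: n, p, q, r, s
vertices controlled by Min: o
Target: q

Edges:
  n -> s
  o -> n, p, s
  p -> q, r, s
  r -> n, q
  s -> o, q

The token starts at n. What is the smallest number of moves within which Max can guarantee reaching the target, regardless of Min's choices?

2

A0 = {q}
A1: add {p, r, s} — p (Max) has p→q; r (Max) has r→q; s (Max) has s→q.
A2: add {n} — n (Max) has n→s.
n enters the attractor at level 2, so Max can force the target in 2 moves from there.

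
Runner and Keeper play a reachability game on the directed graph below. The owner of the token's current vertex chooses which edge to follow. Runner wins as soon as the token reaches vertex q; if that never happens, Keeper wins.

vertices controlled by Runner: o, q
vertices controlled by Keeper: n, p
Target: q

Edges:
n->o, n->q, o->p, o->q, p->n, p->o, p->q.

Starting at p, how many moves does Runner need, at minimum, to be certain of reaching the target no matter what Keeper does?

3

A0 = {q}
A1: add {o} — o (Runner) has o→q.
A2: add {n} — n (Keeper): all of {o, q} already in.
A3: add {p} — p (Keeper): all of {n, o, q} already in.
A3 = all vertices. Fixed point.
p enters the attractor at level 3, so Runner can force the target in 3 moves from there.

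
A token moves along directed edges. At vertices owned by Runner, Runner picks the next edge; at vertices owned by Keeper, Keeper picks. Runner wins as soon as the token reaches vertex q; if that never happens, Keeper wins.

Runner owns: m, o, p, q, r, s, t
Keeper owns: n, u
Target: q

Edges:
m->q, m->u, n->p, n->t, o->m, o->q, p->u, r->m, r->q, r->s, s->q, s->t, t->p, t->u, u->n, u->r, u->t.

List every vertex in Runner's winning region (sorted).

m, o, q, r, s

A0 = {q}
A1: add {m, o, r, s} — m (Runner) has m→q; o (Runner) has o→q; r (Runner) has r→q; s (Runner) has s→q.
A2 = A1; e.g. n (Keeper) can still go to p. Fixed point.
Runner's winning region = {m, o, q, r, s}.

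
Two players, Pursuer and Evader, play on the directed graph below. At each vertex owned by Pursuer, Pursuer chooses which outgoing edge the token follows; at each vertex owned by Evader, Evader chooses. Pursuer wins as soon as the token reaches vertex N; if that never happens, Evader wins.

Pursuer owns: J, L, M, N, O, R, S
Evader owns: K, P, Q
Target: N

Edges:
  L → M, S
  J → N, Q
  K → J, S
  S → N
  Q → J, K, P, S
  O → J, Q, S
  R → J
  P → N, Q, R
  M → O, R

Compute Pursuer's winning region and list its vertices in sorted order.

A0 = {N}
A1: add {J, S} — J (Pursuer) has J→N; S (Pursuer) has S→N.
A2: add {K, L, O, R} — K (Evader): all of {J, S} already in; L (Pursuer) has L→S; O (Pursuer) has O→J; R (Pursuer) has R→J.
A3: add {M} — M (Pursuer) has M→O.
A4 = A3; e.g. P (Evader) can still go to Q. Fixed point.
Pursuer's winning region = {J, K, L, M, N, O, R, S}.

J, K, L, M, N, O, R, S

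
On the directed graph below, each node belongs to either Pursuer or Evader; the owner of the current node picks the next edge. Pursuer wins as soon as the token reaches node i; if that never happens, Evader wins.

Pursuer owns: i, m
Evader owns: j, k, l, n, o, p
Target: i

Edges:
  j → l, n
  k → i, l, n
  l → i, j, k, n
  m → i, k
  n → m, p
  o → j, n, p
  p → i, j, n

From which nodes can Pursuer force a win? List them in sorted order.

i, m

A0 = {i}
A1: add {m} — m (Pursuer) has m→i.
A2 = A1; e.g. j (Evader) can still go to l. Fixed point.
Pursuer's winning region = {i, m}.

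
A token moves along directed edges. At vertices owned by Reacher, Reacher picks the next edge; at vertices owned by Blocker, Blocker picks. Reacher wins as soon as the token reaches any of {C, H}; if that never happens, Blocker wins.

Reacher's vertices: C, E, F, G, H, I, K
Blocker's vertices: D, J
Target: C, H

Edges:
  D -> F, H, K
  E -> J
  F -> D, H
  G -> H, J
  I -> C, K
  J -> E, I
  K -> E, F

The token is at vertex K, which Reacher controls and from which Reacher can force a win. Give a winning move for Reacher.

F

A0 = {C, H}
A1: add {F, G, I} — F (Reacher) has F→H; G (Reacher) has G→H; I (Reacher) has I→C.
A2: add {K} — K (Reacher) has K→F.
A3: add {D} — D (Blocker): all of {F, H, K} already in.
A4 = A3; e.g. E (Reacher) has no edge into A3. Fixed point.
From K, successor F is in the attractor (rank 1); the other successor E is not.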